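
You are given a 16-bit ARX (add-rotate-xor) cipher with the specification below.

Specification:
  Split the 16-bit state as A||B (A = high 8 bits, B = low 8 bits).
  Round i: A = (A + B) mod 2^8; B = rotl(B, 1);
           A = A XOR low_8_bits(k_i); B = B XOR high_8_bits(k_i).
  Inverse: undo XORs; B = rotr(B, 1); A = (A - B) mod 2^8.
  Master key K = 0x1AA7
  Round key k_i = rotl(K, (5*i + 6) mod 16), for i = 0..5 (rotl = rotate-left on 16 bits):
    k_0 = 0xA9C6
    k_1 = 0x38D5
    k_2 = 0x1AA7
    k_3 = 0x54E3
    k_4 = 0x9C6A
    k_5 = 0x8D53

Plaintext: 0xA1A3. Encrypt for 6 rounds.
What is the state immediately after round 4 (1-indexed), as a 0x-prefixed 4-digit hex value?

0x1DF7

s_0 = plaintext = 0xA1A3
s_1 = Round(s_0, k_0) = 0x82EE
s_2 = Round(s_1, k_1) = 0xA5E5
s_3 = Round(s_2, k_2) = 0x2DD1
s_4 = Round(s_3, k_3) = 0x1DF7
s_5 = Round(s_4, k_4) = 0x7E73
s_6 = Round(s_5, k_5) = 0xA26B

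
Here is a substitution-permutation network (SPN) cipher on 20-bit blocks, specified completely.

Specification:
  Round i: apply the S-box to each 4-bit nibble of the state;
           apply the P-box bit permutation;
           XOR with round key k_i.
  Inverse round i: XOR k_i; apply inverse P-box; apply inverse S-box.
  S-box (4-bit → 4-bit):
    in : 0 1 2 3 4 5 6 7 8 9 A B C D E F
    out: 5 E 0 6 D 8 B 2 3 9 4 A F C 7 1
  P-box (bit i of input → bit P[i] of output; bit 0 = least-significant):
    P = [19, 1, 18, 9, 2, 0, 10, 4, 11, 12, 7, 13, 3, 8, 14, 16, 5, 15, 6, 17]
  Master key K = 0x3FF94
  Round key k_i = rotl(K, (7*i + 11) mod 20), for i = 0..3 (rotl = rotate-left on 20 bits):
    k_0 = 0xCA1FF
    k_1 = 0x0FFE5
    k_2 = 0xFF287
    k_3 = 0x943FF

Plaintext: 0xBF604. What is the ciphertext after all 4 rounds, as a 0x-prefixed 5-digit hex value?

0x48AD2

s_0 = plaintext = 0xBF604
s_1 = Round(s_0, k_0) = 0x21FF3
s_2 = Round(s_1, k_1) = 0x5B6E3
s_3 = Round(s_2, k_2) = 0x8CF80
s_4 = Round(s_3, k_3) = 0x48AD2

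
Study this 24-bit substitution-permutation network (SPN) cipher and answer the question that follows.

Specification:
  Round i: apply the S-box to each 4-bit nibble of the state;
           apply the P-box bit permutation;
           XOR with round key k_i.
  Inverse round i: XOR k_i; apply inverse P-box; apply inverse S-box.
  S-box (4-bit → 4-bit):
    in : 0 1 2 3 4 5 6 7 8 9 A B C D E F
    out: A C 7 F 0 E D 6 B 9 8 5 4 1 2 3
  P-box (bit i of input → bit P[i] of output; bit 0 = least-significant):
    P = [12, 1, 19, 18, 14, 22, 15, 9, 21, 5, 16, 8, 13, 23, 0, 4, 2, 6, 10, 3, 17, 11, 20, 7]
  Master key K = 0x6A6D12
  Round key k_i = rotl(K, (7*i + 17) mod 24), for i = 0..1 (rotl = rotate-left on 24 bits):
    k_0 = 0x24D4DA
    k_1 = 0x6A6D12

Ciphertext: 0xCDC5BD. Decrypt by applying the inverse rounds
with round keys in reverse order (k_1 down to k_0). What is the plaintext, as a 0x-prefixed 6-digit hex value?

0x418B63

s_0 = ciphertext = 0xCDC5BD
s_1 = InvRound(s_0, k_1) = 0x8922C0
s_2 = InvRound(s_1, k_0) = 0x418B63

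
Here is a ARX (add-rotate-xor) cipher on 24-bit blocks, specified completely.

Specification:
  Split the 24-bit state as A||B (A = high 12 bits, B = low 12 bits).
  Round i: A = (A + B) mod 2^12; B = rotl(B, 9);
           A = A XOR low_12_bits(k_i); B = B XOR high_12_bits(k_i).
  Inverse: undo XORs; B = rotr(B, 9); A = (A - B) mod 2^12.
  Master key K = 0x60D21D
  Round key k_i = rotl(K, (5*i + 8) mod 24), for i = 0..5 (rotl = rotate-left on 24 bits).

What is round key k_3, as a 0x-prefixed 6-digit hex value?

0xB0690E

K = 0x60D21D
k_0 = rotl(K, (5*0+8) mod 24) = rotl(K, 8) = 0xD21D60
k_1 = rotl(K, (5*1+8) mod 24) = rotl(K, 13) = 0x43AC1A
k_2 = rotl(K, (5*2+8) mod 24) = rotl(K, 18) = 0x758348
k_3 = rotl(K, (5*3+8) mod 24) = rotl(K, 23) = 0xB0690E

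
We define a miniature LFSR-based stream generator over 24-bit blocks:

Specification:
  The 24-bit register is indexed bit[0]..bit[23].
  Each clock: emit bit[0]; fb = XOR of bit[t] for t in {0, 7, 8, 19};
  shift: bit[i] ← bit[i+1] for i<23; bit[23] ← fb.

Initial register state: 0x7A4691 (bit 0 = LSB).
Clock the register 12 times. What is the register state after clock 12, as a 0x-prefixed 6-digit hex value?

0x6F57A4

reg_0 = 0x7A4691
clock 1: out=1, reg = 0xBD2348
clock 2: out=0, reg = 0x5E91A4
clock 3: out=0, reg = 0xAF48D2
clock 4: out=0, reg = 0x57A469
clock 5: out=1, reg = 0xABD234
clock 6: out=0, reg = 0xD5E91A
clock 7: out=0, reg = 0xEAF48D
clock 8: out=1, reg = 0xF57A46
clock 9: out=0, reg = 0x7ABD23
clock 10: out=1, reg = 0xBD5E91
clock 11: out=1, reg = 0xDEAF48
clock 12: out=0, reg = 0x6F57A4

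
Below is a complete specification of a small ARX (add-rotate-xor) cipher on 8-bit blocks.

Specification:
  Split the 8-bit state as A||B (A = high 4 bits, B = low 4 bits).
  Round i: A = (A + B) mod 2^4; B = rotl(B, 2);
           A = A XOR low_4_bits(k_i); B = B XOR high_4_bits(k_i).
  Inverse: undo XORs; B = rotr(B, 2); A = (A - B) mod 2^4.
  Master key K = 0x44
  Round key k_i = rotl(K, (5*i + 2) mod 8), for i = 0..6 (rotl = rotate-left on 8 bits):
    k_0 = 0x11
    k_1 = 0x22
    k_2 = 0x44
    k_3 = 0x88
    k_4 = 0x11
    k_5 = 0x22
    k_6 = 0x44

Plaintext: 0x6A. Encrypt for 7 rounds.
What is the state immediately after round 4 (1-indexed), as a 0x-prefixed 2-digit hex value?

s_0 = plaintext = 0x6A
s_1 = Round(s_0, k_0) = 0x1B
s_2 = Round(s_1, k_1) = 0xEC
s_3 = Round(s_2, k_2) = 0xE7
s_4 = Round(s_3, k_3) = 0xD5
s_5 = Round(s_4, k_4) = 0x34
s_6 = Round(s_5, k_5) = 0x53
s_7 = Round(s_6, k_6) = 0xC8

0xD5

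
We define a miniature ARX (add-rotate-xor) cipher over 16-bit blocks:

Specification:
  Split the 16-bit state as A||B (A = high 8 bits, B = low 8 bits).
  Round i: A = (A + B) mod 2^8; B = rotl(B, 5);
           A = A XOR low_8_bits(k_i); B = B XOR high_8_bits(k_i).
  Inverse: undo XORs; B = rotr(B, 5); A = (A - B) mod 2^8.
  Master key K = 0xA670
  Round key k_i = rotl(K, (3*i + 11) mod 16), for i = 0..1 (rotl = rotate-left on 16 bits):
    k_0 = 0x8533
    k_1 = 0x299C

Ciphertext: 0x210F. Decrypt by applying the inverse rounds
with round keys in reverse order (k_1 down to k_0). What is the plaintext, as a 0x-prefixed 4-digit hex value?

0x1AA5

s_0 = ciphertext = 0x210F
s_1 = InvRound(s_0, k_1) = 0x8C31
s_2 = InvRound(s_1, k_0) = 0x1AA5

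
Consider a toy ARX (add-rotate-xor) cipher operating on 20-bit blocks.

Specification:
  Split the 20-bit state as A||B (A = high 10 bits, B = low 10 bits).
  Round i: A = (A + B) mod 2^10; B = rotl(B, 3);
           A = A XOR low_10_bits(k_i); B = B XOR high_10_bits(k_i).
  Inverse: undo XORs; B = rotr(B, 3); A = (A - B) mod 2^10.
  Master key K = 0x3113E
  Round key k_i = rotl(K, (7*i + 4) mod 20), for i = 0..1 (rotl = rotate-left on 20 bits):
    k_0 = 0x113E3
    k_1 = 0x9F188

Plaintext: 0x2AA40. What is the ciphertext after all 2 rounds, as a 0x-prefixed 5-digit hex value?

0xB0478

s_0 = plaintext = 0x2AA40
s_1 = Round(s_0, k_0) = 0x42640
s_2 = Round(s_1, k_1) = 0xB0478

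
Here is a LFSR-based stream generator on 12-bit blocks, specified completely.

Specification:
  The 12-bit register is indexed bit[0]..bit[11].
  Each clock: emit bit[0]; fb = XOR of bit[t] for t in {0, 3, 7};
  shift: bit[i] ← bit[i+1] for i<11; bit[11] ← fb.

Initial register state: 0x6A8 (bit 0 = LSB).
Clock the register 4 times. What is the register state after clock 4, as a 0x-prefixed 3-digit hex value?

reg_0 = 0x6A8
clock 1: out=0, reg = 0x354
clock 2: out=0, reg = 0x1AA
clock 3: out=0, reg = 0x0D5
clock 4: out=1, reg = 0x06A

0x06A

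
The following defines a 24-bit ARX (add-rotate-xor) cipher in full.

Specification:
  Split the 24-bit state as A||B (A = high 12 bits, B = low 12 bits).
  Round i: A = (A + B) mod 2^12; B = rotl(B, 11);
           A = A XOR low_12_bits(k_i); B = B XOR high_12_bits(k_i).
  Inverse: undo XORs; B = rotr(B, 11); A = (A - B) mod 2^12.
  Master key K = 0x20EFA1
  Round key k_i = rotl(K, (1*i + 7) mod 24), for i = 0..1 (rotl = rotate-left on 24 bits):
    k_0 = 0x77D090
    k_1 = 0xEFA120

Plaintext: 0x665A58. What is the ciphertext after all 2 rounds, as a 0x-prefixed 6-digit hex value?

0x35E7D2

s_0 = plaintext = 0x665A58
s_1 = Round(s_0, k_0) = 0x02D251
s_2 = Round(s_1, k_1) = 0x35E7D2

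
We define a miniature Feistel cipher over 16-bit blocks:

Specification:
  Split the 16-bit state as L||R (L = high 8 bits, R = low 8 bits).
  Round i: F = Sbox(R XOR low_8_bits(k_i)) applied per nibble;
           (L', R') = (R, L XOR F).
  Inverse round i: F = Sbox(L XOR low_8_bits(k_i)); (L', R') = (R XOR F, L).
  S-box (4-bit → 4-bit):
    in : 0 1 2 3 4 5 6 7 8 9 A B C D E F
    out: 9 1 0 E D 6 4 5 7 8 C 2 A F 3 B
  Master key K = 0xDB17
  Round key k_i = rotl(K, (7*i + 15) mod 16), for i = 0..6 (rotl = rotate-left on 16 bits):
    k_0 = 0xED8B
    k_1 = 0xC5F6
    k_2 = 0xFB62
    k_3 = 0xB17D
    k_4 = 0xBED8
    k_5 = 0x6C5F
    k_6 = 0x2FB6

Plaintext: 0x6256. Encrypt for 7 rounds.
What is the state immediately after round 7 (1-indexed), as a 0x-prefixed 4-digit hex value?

s_0 = plaintext = 0x6256
s_1 = Round(s_0, k_0) = 0x569D
s_2 = Round(s_1, k_1) = 0x9D14
s_3 = Round(s_2, k_2) = 0x14C9
s_4 = Round(s_3, k_3) = 0xC939
s_5 = Round(s_4, k_4) = 0x39F8
s_6 = Round(s_5, k_5) = 0xF8FC
s_7 = Round(s_6, k_6) = 0xFC24

0xFC24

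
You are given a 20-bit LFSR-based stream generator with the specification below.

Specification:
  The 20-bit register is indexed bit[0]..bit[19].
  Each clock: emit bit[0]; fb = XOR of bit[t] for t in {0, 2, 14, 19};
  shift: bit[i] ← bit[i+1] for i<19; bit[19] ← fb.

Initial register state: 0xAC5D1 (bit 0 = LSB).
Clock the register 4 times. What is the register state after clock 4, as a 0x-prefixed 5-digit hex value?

0x5AC5D

reg_0 = 0xAC5D1
clock 1: out=1, reg = 0xD62E8
clock 2: out=0, reg = 0x6B174
clock 3: out=0, reg = 0xB58BA
clock 4: out=0, reg = 0x5AC5D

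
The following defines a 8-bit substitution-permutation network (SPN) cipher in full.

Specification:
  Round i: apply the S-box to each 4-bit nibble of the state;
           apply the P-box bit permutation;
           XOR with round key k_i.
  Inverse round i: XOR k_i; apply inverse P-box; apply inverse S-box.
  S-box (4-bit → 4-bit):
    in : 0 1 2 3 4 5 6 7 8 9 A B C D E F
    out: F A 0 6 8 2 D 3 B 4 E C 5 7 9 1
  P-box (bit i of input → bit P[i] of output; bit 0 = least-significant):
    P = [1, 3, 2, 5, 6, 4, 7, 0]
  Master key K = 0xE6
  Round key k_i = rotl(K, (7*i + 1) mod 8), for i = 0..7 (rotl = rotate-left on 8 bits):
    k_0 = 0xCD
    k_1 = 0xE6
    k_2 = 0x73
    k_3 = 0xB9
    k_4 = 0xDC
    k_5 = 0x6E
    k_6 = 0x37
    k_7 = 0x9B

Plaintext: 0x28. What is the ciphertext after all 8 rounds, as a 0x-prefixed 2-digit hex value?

s_0 = plaintext = 0x28
s_1 = Round(s_0, k_0) = 0xE7
s_2 = Round(s_1, k_1) = 0xAD
s_3 = Round(s_2, k_2) = 0xEC
s_4 = Round(s_3, k_3) = 0xFE
s_5 = Round(s_4, k_4) = 0xBE
s_6 = Round(s_5, k_5) = 0xCD
s_7 = Round(s_6, k_6) = 0xF9
s_8 = Round(s_7, k_7) = 0xDF

0xDF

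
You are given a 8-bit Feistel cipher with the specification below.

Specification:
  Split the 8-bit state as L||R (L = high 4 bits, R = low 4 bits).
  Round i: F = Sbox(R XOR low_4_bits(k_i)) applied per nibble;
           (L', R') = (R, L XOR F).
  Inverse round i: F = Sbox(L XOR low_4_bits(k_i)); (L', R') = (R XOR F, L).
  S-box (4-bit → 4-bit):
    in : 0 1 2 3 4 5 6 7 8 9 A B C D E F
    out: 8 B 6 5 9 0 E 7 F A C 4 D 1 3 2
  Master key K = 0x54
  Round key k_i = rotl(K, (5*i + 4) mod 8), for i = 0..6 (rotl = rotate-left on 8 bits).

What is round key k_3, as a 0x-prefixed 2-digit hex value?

0xA2

K = 0x54
k_0 = rotl(K, (5*0+4) mod 8) = rotl(K, 4) = 0x45
k_1 = rotl(K, (5*1+4) mod 8) = rotl(K, 1) = 0xA8
k_2 = rotl(K, (5*2+4) mod 8) = rotl(K, 6) = 0x15
k_3 = rotl(K, (5*3+4) mod 8) = rotl(K, 3) = 0xA2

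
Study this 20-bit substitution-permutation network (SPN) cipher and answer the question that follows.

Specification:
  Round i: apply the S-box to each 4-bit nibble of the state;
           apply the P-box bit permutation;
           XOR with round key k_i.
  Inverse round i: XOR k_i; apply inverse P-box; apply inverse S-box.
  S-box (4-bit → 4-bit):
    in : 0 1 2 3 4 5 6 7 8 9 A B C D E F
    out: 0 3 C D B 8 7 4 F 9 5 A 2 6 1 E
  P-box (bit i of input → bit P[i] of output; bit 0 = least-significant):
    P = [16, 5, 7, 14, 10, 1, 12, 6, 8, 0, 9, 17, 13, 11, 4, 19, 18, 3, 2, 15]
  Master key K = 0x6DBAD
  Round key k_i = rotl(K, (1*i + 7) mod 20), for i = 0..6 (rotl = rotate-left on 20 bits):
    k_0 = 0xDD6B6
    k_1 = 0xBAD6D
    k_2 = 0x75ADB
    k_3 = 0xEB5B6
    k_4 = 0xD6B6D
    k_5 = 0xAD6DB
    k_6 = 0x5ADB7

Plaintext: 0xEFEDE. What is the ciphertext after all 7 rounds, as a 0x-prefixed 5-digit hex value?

s_0 = plaintext = 0xEFEDE
s_1 = Round(s_0, k_0) = 0x0CFA4
s_2 = Round(s_1, k_1) = 0x8F34C
s_3 = Round(s_2, k_2) = 0x9D5A5
s_4 = Round(s_3, k_3) = 0x869A6
s_5 = Round(s_4, k_4) = 0xAD6D1
s_6 = Round(s_5, k_5) = 0xFCDEC
s_7 = Round(s_6, k_6) = 0x5239A

0x5239A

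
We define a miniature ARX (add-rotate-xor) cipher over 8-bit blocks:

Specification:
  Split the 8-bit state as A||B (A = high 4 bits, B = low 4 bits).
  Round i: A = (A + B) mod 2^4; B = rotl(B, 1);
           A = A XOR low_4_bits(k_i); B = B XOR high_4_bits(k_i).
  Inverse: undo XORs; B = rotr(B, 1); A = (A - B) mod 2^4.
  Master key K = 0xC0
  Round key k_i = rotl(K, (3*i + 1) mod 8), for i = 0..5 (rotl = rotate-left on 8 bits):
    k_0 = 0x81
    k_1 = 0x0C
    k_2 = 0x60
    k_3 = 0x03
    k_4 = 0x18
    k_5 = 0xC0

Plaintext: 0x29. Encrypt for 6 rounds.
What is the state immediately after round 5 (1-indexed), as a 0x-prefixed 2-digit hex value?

s_0 = plaintext = 0x29
s_1 = Round(s_0, k_0) = 0xAB
s_2 = Round(s_1, k_1) = 0x97
s_3 = Round(s_2, k_2) = 0x08
s_4 = Round(s_3, k_3) = 0xB1
s_5 = Round(s_4, k_4) = 0x43
s_6 = Round(s_5, k_5) = 0x7A

0x43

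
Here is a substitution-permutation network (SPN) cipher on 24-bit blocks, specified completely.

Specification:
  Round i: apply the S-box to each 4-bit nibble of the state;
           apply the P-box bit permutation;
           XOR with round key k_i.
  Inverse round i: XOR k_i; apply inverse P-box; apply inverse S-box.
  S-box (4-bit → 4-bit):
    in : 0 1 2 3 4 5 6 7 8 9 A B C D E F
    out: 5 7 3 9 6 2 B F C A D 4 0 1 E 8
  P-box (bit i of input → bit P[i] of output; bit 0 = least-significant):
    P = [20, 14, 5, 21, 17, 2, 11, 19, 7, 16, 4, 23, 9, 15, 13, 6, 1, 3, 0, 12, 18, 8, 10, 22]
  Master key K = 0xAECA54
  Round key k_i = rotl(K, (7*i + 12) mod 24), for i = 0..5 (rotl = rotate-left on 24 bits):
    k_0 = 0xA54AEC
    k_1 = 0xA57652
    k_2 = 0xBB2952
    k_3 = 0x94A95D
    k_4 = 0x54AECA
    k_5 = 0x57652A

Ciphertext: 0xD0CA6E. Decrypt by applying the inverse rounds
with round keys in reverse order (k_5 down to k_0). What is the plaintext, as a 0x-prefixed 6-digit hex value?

s_0 = ciphertext = 0xD0CA6E
s_1 = InvRound(s_0, k_5) = 0x1C791C
s_2 = InvRound(s_1, k_4) = 0xE36095
s_3 = InvRound(s_2, k_3) = 0x659206
s_4 = InvRound(s_3, k_2) = 0x6F787D
s_5 = InvRound(s_4, k_1) = 0x81DF7B
s_6 = InvRound(s_5, k_0) = 0x1A505F

0x1A505F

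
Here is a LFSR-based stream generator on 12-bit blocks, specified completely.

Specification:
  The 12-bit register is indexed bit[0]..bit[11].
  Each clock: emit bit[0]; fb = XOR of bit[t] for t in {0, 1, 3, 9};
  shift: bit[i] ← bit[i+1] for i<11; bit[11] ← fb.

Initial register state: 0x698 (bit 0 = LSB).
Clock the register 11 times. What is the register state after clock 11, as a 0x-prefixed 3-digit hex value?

reg_0 = 0x698
clock 1: out=0, reg = 0x34C
clock 2: out=0, reg = 0x1A6
clock 3: out=0, reg = 0x8D3
clock 4: out=1, reg = 0x469
clock 5: out=1, reg = 0x234
clock 6: out=0, reg = 0x91A
clock 7: out=0, reg = 0x48D
clock 8: out=1, reg = 0x246
clock 9: out=0, reg = 0x123
clock 10: out=1, reg = 0x091
clock 11: out=1, reg = 0x848

0x848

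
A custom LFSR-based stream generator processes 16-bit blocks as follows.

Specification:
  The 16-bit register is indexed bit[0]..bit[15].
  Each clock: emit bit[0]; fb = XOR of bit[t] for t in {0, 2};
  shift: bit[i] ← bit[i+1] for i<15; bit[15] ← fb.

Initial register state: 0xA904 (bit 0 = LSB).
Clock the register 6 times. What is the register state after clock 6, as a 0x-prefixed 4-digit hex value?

0x16A4

reg_0 = 0xA904
clock 1: out=0, reg = 0xD482
clock 2: out=0, reg = 0x6A41
clock 3: out=1, reg = 0xB520
clock 4: out=0, reg = 0x5A90
clock 5: out=0, reg = 0x2D48
clock 6: out=0, reg = 0x16A4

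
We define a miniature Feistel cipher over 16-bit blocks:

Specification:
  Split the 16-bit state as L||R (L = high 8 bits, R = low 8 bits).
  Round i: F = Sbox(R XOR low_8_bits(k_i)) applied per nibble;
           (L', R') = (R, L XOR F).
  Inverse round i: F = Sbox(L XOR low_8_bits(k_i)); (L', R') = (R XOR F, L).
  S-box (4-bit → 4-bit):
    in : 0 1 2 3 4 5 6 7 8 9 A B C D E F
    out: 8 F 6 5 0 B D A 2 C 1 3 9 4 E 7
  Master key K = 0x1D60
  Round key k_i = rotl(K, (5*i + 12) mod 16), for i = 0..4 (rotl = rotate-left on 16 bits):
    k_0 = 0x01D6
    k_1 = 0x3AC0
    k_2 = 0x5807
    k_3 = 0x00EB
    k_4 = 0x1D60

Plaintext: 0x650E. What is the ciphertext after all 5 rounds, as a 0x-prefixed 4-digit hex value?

s_0 = plaintext = 0x650E
s_1 = Round(s_0, k_0) = 0x0E27
s_2 = Round(s_1, k_1) = 0x27E4
s_3 = Round(s_2, k_2) = 0xE4C2
s_4 = Round(s_3, k_3) = 0xC288
s_5 = Round(s_4, k_4) = 0x8820

0x8820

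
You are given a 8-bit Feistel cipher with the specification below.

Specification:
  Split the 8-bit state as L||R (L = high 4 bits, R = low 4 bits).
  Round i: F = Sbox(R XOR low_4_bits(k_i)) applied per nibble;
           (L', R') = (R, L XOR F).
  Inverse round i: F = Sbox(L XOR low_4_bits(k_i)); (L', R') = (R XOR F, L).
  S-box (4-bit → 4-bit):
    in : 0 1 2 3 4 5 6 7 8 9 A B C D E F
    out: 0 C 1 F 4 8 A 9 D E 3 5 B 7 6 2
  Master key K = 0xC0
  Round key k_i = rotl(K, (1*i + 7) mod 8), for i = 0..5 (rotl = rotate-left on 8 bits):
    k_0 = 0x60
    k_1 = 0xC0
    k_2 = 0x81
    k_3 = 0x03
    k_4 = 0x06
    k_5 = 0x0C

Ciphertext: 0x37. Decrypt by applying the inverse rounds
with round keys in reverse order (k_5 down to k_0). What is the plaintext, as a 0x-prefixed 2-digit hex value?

0x1D

s_0 = ciphertext = 0x37
s_1 = InvRound(s_0, k_5) = 0x53
s_2 = InvRound(s_1, k_4) = 0xC5
s_3 = InvRound(s_2, k_3) = 0x7C
s_4 = InvRound(s_3, k_2) = 0x67
s_5 = InvRound(s_4, k_1) = 0xD6
s_6 = InvRound(s_5, k_0) = 0x1D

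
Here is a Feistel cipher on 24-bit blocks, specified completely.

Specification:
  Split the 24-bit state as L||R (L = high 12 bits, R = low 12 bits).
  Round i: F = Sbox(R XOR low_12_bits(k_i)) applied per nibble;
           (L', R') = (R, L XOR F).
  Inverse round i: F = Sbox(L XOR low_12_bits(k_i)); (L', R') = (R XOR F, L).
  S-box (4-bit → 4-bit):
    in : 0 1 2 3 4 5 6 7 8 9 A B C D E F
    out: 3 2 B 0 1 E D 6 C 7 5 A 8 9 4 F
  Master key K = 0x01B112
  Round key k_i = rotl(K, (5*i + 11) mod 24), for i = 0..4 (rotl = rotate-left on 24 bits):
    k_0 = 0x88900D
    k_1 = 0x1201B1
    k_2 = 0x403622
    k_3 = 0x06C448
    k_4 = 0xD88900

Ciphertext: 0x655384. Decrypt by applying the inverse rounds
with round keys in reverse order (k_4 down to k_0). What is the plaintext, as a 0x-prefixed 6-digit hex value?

s_0 = ciphertext = 0x655384
s_1 = InvRound(s_0, k_4) = 0xC6A655
s_2 = InvRound(s_1, k_3) = 0xAEEC6A
s_3 = InvRound(s_2, k_2) = 0x4E2AEE
s_4 = InvRound(s_3, k_1) = 0x40E4E2
s_5 = InvRound(s_4, k_0) = 0x5D240E

0x5D240E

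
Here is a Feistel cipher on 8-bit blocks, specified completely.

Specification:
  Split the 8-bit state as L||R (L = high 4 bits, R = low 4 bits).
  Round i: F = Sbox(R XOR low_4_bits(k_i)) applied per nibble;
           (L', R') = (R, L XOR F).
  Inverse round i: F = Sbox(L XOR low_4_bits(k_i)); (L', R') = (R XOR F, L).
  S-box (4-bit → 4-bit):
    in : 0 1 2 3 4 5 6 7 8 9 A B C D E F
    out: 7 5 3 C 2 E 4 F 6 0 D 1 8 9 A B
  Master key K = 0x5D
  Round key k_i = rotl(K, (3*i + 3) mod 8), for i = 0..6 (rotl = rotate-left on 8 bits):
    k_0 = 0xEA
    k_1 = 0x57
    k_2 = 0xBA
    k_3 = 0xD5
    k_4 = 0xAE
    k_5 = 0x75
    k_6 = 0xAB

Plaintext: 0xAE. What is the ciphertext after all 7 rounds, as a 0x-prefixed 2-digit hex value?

s_0 = plaintext = 0xAE
s_1 = Round(s_0, k_0) = 0xE8
s_2 = Round(s_1, k_1) = 0x85
s_3 = Round(s_2, k_2) = 0x53
s_4 = Round(s_3, k_3) = 0x31
s_5 = Round(s_4, k_4) = 0x18
s_6 = Round(s_5, k_5) = 0x88
s_7 = Round(s_6, k_6) = 0x84

0x84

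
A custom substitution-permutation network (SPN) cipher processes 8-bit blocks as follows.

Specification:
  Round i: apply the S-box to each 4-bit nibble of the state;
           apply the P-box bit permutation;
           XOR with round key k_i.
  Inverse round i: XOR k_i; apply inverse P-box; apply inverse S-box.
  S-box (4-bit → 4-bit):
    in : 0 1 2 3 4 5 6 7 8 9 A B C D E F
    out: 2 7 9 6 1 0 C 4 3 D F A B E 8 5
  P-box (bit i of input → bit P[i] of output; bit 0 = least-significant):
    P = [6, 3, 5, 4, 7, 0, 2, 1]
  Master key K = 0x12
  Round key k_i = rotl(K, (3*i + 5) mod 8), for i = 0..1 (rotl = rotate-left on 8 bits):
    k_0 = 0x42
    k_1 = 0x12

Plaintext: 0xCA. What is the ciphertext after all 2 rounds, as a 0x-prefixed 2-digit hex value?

0x61

s_0 = plaintext = 0xCA
s_1 = Round(s_0, k_0) = 0xB9
s_2 = Round(s_1, k_1) = 0x61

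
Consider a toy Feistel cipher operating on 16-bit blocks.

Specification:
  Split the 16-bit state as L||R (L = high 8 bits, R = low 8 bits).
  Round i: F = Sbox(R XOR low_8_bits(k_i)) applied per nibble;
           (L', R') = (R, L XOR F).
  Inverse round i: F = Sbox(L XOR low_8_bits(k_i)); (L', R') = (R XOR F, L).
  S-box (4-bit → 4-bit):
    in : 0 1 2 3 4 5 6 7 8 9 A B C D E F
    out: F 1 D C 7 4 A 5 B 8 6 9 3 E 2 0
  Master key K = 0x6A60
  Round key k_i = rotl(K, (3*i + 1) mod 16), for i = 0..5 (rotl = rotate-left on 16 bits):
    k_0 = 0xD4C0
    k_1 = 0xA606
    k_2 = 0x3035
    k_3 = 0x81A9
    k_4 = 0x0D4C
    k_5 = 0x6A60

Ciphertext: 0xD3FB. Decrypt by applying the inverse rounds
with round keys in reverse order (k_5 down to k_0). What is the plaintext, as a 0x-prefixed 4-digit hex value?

s_0 = ciphertext = 0xD3FB
s_1 = InvRound(s_0, k_5) = 0x67D3
s_2 = InvRound(s_1, k_4) = 0x0A67
s_3 = InvRound(s_2, k_3) = 0x0B0A
s_4 = InvRound(s_3, k_2) = 0xC80B
s_5 = InvRound(s_4, k_1) = 0x39C8
s_6 = InvRound(s_5, k_0) = 0xC039

0xC039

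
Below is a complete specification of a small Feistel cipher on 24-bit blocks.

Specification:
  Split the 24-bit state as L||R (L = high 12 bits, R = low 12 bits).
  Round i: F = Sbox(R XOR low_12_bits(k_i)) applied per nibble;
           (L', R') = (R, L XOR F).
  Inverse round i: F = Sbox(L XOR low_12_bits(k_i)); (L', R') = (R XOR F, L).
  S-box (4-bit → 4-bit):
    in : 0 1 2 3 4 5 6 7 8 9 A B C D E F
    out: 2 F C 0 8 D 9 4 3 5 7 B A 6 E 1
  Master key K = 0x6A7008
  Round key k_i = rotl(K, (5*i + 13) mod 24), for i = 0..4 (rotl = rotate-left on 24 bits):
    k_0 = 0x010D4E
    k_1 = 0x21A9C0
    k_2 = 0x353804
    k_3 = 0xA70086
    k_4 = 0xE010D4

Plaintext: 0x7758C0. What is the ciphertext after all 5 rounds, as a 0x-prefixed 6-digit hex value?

0xB913D7

s_0 = plaintext = 0x7758C0
s_1 = Round(s_0, k_0) = 0x8C0A4B
s_2 = Round(s_1, k_1) = 0xA4B8FB
s_3 = Round(s_2, k_2) = 0x8FB85A
s_4 = Round(s_3, k_3) = 0x85AB91
s_5 = Round(s_4, k_4) = 0xB913D7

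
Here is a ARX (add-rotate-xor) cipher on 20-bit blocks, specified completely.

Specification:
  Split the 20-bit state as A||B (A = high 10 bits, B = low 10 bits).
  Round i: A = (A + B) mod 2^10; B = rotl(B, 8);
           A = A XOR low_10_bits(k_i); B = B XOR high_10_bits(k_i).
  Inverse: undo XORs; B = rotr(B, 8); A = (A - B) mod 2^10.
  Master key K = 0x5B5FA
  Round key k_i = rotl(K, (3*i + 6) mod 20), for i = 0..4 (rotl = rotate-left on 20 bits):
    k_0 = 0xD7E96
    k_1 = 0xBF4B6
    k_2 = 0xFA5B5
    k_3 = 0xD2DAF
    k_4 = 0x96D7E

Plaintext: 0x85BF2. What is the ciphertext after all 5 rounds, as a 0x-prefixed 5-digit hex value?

s_0 = plaintext = 0x85BF2
s_1 = Round(s_0, k_0) = 0x279A3
s_2 = Round(s_1, k_1) = 0xBDD95
s_3 = Round(s_2, k_2) = 0x4E68C
s_4 = Round(s_3, k_3) = 0x9ABE8
s_5 = Round(s_4, k_4) = 0xCB2A1

0xCB2A1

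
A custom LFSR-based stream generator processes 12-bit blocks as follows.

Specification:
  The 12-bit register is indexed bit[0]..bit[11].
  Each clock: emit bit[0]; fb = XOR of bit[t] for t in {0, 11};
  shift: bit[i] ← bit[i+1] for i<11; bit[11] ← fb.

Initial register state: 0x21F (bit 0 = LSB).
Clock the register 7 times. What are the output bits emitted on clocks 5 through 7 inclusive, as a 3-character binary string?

100

reg_0 = 0x21F
clock 1: out=1, reg = 0x90F
clock 2: out=1, reg = 0x487
clock 3: out=1, reg = 0xA43
clock 4: out=1, reg = 0x521
clock 5: out=1, reg = 0xA90
clock 6: out=0, reg = 0xD48
clock 7: out=0, reg = 0xEA4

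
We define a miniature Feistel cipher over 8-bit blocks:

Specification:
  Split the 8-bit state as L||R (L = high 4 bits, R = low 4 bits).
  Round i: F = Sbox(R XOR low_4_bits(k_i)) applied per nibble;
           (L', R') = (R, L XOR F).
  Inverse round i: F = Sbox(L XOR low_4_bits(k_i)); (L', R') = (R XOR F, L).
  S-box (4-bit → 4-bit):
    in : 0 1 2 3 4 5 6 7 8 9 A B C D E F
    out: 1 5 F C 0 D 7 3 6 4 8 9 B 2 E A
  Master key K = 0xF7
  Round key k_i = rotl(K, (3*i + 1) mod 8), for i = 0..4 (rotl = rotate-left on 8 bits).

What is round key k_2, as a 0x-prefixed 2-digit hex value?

K = 0xF7
k_0 = rotl(K, (3*0+1) mod 8) = rotl(K, 1) = 0xEF
k_1 = rotl(K, (3*1+1) mod 8) = rotl(K, 4) = 0x7F
k_2 = rotl(K, (3*2+1) mod 8) = rotl(K, 7) = 0xFB

0xFB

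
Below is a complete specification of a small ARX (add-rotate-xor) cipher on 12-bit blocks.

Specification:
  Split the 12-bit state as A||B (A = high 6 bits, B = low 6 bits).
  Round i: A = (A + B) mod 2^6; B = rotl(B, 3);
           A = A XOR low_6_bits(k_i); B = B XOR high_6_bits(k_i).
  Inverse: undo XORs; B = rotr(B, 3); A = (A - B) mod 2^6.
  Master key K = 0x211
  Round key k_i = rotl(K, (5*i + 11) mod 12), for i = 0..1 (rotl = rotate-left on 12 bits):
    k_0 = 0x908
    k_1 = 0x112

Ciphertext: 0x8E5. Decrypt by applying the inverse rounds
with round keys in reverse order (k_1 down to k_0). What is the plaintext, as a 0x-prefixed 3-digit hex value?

s_0 = ciphertext = 0x8E5
s_1 = InvRound(s_0, k_1) = 0x94C
s_2 = InvRound(s_1, k_0) = 0xA05

0xA05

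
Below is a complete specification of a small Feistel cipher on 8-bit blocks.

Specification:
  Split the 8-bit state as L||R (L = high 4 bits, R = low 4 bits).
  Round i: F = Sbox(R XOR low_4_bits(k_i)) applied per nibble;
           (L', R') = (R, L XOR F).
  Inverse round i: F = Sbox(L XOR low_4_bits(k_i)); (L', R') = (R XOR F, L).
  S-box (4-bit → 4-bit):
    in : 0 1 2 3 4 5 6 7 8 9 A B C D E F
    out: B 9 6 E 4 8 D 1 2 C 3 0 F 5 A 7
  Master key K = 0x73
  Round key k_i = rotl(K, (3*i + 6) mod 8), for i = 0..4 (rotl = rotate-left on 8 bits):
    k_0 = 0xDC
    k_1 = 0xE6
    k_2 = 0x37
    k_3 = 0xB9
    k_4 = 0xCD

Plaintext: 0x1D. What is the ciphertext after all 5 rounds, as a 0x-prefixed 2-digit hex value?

0x4F

s_0 = plaintext = 0x1D
s_1 = Round(s_0, k_0) = 0xD8
s_2 = Round(s_1, k_1) = 0x87
s_3 = Round(s_2, k_2) = 0x73
s_4 = Round(s_3, k_3) = 0x34
s_5 = Round(s_4, k_4) = 0x4F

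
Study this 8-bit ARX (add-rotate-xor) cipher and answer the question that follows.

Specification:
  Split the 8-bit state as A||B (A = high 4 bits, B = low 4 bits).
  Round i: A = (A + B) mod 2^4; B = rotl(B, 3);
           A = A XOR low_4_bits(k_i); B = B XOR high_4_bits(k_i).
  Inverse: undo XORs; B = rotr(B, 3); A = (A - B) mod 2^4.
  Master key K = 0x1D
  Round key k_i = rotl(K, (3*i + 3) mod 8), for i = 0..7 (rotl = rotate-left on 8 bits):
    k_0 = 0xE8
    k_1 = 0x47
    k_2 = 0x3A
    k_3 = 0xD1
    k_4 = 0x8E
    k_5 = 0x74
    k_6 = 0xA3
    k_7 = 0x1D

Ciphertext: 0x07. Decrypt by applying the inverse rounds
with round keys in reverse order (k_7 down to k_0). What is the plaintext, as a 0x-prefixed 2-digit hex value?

0x87

s_0 = ciphertext = 0x07
s_1 = InvRound(s_0, k_7) = 0x1C
s_2 = InvRound(s_1, k_6) = 0x6C
s_3 = InvRound(s_2, k_5) = 0xB7
s_4 = InvRound(s_3, k_4) = 0x6F
s_5 = InvRound(s_4, k_3) = 0x34
s_6 = InvRound(s_5, k_2) = 0xBE
s_7 = InvRound(s_6, k_1) = 0x75
s_8 = InvRound(s_7, k_0) = 0x87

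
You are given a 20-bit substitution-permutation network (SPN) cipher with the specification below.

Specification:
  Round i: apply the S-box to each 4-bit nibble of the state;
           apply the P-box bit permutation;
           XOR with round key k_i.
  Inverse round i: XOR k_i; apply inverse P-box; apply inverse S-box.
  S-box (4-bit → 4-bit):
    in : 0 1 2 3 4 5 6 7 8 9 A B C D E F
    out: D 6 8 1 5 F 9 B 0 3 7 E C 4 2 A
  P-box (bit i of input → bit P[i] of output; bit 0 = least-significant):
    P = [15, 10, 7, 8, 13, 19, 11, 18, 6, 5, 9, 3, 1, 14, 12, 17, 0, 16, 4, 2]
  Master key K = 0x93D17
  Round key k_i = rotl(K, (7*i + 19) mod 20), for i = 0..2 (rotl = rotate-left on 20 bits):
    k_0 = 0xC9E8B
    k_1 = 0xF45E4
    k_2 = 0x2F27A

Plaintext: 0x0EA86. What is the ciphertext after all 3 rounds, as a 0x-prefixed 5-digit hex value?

0xFA32A

s_0 = plaintext = 0x0EA86
s_1 = Round(s_0, k_0) = 0xC5DFE
s_2 = Round(s_1, k_1) = 0x113F2
s_3 = Round(s_2, k_2) = 0xFA32A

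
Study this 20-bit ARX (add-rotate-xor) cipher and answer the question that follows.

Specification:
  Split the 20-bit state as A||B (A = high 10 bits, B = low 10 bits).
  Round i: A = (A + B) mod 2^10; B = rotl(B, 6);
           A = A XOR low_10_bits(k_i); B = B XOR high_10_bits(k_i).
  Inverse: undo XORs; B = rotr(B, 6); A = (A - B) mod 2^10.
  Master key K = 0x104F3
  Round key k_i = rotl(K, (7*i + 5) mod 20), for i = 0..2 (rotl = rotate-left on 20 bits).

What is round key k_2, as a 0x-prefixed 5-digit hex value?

K = 0x104F3
k_0 = rotl(K, (7*0+5) mod 20) = rotl(K, 5) = 0x09E62
k_1 = rotl(K, (7*1+5) mod 20) = rotl(K, 12) = 0xF3104
k_2 = rotl(K, (7*2+5) mod 20) = rotl(K, 19) = 0x88279

0x88279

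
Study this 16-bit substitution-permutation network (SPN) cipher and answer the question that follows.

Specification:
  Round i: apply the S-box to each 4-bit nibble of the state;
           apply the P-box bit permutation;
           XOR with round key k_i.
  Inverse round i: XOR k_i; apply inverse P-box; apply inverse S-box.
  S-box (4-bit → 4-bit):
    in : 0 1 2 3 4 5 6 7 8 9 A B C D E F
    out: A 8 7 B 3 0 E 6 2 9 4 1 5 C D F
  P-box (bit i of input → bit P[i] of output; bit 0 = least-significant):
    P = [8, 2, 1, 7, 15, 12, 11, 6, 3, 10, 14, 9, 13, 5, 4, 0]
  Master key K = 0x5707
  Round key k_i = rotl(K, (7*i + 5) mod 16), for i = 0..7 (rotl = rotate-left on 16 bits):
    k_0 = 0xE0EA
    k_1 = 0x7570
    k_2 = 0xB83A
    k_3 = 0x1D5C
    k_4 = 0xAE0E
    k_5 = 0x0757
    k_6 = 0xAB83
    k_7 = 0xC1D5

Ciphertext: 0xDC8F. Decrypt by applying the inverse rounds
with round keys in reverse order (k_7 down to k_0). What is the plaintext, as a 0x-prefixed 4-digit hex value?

0xF71D

s_0 = ciphertext = 0xDC8F
s_1 = InvRound(s_0, k_7) = 0xA46C
s_2 = InvRound(s_1, k_6) = 0x03DF
s_3 = InvRound(s_2, k_5) = 0x5451
s_4 = InvRound(s_3, k_4) = 0xEEF7
s_5 = InvRound(s_4, k_3) = 0x3E4E
s_6 = InvRound(s_5, k_2) = 0x7098
s_7 = InvRound(s_6, k_1) = 0x8419
s_8 = InvRound(s_7, k_0) = 0xF71D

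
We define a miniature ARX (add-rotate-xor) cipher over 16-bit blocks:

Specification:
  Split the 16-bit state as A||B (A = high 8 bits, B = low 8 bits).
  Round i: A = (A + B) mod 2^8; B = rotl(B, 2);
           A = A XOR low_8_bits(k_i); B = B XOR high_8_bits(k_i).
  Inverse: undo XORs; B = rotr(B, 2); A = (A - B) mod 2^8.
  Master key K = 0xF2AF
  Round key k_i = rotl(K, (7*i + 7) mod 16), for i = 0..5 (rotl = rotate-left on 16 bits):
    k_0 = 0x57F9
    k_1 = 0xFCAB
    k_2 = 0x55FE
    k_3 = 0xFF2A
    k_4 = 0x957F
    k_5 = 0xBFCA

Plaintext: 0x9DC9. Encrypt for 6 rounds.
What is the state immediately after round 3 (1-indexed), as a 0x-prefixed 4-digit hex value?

s_0 = plaintext = 0x9DC9
s_1 = Round(s_0, k_0) = 0x9F70
s_2 = Round(s_1, k_1) = 0xA43D
s_3 = Round(s_2, k_2) = 0x1FA1
s_4 = Round(s_3, k_3) = 0xEA79
s_5 = Round(s_4, k_4) = 0x1C70
s_6 = Round(s_5, k_5) = 0x467E

0x1FA1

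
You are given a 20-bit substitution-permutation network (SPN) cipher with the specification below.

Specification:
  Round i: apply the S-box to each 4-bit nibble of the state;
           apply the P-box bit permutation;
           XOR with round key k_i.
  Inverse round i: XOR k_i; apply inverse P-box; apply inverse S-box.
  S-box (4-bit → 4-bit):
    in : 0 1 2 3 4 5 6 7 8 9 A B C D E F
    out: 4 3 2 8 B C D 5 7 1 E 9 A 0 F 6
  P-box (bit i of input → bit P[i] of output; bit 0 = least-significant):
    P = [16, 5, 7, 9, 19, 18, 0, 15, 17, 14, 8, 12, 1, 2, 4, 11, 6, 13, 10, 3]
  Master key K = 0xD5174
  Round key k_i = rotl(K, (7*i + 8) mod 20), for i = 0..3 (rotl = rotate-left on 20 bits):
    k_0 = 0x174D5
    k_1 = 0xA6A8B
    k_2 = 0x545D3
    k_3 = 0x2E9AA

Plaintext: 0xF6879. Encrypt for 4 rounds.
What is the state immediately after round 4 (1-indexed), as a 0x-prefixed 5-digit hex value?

0x32E25

s_0 = plaintext = 0xF6879
s_1 = Round(s_0, k_0) = 0xA19C6
s_2 = Round(s_1, k_1) = 0xDCC05
s_3 = Round(s_2, k_2) = 0x51F56
s_4 = Round(s_3, k_3) = 0x32E25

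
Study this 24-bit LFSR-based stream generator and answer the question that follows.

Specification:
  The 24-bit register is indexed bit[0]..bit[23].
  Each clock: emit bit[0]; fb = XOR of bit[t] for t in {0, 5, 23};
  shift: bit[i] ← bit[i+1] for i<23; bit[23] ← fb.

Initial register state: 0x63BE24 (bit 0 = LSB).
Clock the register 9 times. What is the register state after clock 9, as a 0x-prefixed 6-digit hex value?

reg_0 = 0x63BE24
clock 1: out=0, reg = 0xB1DF12
clock 2: out=0, reg = 0xD8EF89
clock 3: out=1, reg = 0x6C77C4
clock 4: out=0, reg = 0x363BE2
clock 5: out=0, reg = 0x9B1DF1
clock 6: out=1, reg = 0xCD8EF8
clock 7: out=0, reg = 0x66C77C
clock 8: out=0, reg = 0xB363BE
clock 9: out=0, reg = 0x59B1DF

0x59B1DF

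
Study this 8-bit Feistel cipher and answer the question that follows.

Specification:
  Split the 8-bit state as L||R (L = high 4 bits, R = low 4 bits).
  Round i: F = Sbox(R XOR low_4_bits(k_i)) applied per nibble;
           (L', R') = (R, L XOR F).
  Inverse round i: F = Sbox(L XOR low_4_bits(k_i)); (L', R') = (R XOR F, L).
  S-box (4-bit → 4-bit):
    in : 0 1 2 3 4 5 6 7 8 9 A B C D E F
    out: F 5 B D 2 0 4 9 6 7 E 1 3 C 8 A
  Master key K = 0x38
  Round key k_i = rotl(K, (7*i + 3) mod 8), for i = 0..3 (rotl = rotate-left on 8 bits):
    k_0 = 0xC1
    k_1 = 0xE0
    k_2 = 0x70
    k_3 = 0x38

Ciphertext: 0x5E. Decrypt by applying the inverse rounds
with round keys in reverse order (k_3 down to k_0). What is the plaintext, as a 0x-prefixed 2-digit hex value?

0xFA

s_0 = ciphertext = 0x5E
s_1 = InvRound(s_0, k_3) = 0x25
s_2 = InvRound(s_1, k_2) = 0xE2
s_3 = InvRound(s_2, k_1) = 0xAE
s_4 = InvRound(s_3, k_0) = 0xFA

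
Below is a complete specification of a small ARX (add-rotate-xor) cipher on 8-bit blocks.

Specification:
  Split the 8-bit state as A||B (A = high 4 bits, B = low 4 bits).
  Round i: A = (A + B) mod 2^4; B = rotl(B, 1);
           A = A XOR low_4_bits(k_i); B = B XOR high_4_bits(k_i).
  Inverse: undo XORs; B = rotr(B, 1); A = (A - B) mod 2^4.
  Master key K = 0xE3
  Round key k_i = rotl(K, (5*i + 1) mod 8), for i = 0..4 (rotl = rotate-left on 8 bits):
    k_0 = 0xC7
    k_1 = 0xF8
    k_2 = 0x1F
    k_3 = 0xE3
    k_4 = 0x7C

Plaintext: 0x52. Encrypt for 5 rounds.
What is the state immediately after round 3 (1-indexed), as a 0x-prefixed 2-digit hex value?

0x1C

s_0 = plaintext = 0x52
s_1 = Round(s_0, k_0) = 0x08
s_2 = Round(s_1, k_1) = 0x0E
s_3 = Round(s_2, k_2) = 0x1C
s_4 = Round(s_3, k_3) = 0xE7
s_5 = Round(s_4, k_4) = 0x99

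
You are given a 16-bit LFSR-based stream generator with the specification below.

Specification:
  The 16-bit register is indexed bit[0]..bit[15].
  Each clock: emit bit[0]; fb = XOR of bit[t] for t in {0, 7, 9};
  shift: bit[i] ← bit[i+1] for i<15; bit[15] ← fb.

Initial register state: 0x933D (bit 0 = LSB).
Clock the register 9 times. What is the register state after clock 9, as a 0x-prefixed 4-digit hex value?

reg_0 = 0x933D
clock 1: out=1, reg = 0x499E
clock 2: out=0, reg = 0xA4CF
clock 3: out=1, reg = 0x5267
clock 4: out=1, reg = 0x2933
clock 5: out=1, reg = 0x9499
clock 6: out=1, reg = 0x4A4C
clock 7: out=0, reg = 0xA526
clock 8: out=0, reg = 0x5293
clock 9: out=1, reg = 0xA949

0xA949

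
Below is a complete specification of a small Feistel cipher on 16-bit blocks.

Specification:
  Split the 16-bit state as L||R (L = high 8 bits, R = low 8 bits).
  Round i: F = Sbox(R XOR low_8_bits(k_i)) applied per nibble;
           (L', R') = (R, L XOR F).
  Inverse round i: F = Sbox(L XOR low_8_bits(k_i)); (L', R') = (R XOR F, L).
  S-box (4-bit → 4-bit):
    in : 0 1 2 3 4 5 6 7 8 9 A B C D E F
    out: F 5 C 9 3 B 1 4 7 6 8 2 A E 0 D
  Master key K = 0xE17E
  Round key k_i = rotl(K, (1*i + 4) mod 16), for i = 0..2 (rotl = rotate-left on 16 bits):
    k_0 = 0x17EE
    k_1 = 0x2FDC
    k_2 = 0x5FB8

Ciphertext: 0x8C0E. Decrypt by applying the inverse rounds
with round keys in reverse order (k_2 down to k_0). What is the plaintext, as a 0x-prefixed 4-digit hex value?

0x29B9

s_0 = ciphertext = 0x8C0E
s_1 = InvRound(s_0, k_2) = 0x9D8C
s_2 = InvRound(s_1, k_1) = 0xB99D
s_3 = InvRound(s_2, k_0) = 0x29B9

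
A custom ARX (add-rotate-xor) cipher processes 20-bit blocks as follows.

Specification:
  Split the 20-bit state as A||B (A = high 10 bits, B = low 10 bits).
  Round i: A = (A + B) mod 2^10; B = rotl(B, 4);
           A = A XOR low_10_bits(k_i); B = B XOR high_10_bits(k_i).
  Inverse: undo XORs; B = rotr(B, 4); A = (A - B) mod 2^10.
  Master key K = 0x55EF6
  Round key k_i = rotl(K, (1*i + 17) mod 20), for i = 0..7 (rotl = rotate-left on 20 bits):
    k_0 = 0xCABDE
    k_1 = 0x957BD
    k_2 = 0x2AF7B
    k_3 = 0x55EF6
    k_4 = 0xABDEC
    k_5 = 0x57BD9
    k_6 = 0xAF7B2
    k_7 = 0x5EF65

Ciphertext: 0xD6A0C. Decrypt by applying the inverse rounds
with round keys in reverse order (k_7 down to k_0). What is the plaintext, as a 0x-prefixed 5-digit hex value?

s_0 = ciphertext = 0xD6A0C
s_1 = InvRound(s_0, k_7) = 0x921F7
s_2 = InvRound(s_1, k_6) = 0xD1AB4
s_3 = InvRound(s_2, k_5) = 0x786BE
s_4 = InvRound(s_3, k_4) = 0xF3041
s_5 = InvRound(s_4, k_3) = 0xEA591
s_6 = InvRound(s_5, k_2) = 0x8FE93
s_7 = InvRound(s_6, k_1) = 0xFD98C
s_8 = InvRound(s_7, k_0) = 0x9F9AA

0x9F9AA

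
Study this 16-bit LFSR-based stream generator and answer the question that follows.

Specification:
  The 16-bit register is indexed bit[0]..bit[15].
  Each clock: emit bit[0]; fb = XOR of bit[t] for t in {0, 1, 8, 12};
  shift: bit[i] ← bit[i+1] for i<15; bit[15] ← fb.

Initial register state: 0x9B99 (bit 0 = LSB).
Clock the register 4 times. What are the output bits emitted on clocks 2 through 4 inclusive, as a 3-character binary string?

001

reg_0 = 0x9B99
clock 1: out=1, reg = 0xCDCC
clock 2: out=0, reg = 0xE6E6
clock 3: out=0, reg = 0xF373
clock 4: out=1, reg = 0x79B9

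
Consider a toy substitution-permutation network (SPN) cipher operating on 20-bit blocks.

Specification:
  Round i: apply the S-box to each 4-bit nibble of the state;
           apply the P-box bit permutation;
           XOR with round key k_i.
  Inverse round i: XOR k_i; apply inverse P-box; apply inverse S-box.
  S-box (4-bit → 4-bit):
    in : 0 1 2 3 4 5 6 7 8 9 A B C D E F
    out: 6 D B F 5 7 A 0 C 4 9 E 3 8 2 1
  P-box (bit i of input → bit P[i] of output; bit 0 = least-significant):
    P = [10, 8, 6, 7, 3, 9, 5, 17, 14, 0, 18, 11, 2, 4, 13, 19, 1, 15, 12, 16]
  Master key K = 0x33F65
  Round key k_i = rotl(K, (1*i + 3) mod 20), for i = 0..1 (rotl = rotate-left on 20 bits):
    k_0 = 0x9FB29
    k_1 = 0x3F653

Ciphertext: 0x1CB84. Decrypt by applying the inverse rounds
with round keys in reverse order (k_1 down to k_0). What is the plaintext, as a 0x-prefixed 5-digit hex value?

0x2B843

s_0 = ciphertext = 0x1CB84
s_1 = InvRound(s_0, k_1) = 0x456D3
s_2 = InvRound(s_1, k_0) = 0x2B843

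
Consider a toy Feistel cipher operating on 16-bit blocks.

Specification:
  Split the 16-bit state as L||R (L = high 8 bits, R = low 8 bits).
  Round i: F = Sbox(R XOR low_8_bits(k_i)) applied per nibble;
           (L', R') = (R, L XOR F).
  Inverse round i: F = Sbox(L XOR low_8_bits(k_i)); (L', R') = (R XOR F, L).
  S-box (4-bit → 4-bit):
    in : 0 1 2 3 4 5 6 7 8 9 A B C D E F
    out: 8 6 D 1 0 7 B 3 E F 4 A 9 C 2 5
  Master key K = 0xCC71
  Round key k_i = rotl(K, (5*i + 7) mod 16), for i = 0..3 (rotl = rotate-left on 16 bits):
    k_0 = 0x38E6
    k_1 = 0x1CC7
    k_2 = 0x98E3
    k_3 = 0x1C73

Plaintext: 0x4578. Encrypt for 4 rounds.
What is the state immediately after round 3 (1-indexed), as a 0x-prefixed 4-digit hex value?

s_0 = plaintext = 0x4578
s_1 = Round(s_0, k_0) = 0x78B7
s_2 = Round(s_1, k_1) = 0xB740
s_3 = Round(s_2, k_2) = 0x40F6
s_4 = Round(s_3, k_3) = 0xF6A7

0x40F6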